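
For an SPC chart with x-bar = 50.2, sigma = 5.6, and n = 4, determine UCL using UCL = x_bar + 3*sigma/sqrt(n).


UCL = 50.2 + 3 * 5.6 / sqrt(4)

58.6


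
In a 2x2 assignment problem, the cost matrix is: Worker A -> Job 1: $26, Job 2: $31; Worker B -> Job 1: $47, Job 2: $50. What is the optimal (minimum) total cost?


Option 1: A->1 + B->2 = $26 + $50 = $76
Option 2: A->2 + B->1 = $31 + $47 = $78
Min cost = min($76, $78) = $76

$76


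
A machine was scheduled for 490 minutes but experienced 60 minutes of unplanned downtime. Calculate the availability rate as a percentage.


Formula: Availability = (Planned Time - Downtime) / Planned Time * 100
Uptime = 490 - 60 = 430 min
Availability = 430 / 490 * 100 = 87.8%

87.8%


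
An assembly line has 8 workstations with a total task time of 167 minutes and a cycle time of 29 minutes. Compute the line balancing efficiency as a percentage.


Formula: Efficiency = Sum of Task Times / (N_stations * CT) * 100
Total station capacity = 8 stations * 29 min = 232 min
Efficiency = 167 / 232 * 100 = 72.0%

72.0%


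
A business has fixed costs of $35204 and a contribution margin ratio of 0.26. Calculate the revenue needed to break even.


Formula: BER = Fixed Costs / Contribution Margin Ratio
BER = $35204 / 0.26
BER = $135400.00 (to the nearest cent)

$135400.00


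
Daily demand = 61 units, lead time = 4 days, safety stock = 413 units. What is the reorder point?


Formula: ROP = (Daily Demand * Lead Time) + Safety Stock
Demand during lead time = 61 * 4 = 244 units
ROP = 244 + 413 = 657 units

657 units


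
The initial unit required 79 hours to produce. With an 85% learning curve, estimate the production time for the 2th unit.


Formula: T_n = T_1 * (learning_rate)^(log2(n)) where learning_rate = rate/100
Doublings = log2(2) = 1
T_n = 79 * 0.85^1
T_n = 79 * 0.85 = 67.2 hours

67.2 hours


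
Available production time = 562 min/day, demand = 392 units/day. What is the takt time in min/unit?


Formula: Takt Time = Available Production Time / Customer Demand
Takt = 562 min/day / 392 units/day
Takt = 1.43 min/unit

1.43 min/unit


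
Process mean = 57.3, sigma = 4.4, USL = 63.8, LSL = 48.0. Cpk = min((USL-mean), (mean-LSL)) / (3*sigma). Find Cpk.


Cpu = (63.8 - 57.3) / (3 * 4.4) = 0.49
Cpl = (57.3 - 48.0) / (3 * 4.4) = 0.7
Cpk = min(0.49, 0.7) = 0.49

0.49


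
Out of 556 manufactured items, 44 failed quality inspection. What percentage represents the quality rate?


Formula: Quality Rate = Good Pieces / Total Pieces * 100
Good pieces = 556 - 44 = 512
QR = 512 / 556 * 100 = 92.1%

92.1%


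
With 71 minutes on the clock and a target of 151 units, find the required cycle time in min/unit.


Formula: CT = Available Time / Number of Units
CT = 71 min / 151 units
CT = 0.47 min/unit

0.47 min/unit


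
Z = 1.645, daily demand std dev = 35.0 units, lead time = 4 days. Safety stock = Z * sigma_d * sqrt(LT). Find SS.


Formula: SS = z * sigma_d * sqrt(LT)
sqrt(LT) = sqrt(4) = 2.0
SS = 1.645 * 35.0 * 2.0
SS = 115.2 units

115.2 units


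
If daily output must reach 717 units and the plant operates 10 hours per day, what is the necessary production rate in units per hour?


Formula: Production Rate = Daily Demand / Available Hours
Rate = 717 units/day / 10 hours/day
Rate = 71.7 units/hour

71.7 units/hour


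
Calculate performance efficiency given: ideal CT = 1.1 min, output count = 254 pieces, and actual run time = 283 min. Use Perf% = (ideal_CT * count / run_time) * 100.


Formula: Performance = (Ideal CT * Total Count) / Run Time * 100
Ideal output time = 1.1 * 254 = 279.4 min
Performance = 279.4 / 283 * 100 = 98.7%

98.7%


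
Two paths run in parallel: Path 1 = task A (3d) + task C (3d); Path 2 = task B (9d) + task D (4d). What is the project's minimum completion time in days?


Path 1 = 3 + 3 = 6 days
Path 2 = 9 + 4 = 13 days
Duration = max(6, 13) = 13 days

13 days


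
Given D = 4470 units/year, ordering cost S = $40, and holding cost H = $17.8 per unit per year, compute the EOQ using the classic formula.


Formula: EOQ = sqrt(2 * D * S / H)
Numerator: 2 * 4470 * 40 = 357600
2DS/H = 357600 / 17.8 = 20089.9
EOQ = sqrt(20089.9) = 141.7 units

141.7 units


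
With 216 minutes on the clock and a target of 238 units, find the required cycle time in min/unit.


Formula: CT = Available Time / Number of Units
CT = 216 min / 238 units
CT = 0.91 min/unit

0.91 min/unit


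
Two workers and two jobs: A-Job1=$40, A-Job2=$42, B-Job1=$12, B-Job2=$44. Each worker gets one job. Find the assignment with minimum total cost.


Option 1: A->1 + B->2 = $40 + $44 = $84
Option 2: A->2 + B->1 = $42 + $12 = $54
Min cost = min($84, $54) = $54

$54


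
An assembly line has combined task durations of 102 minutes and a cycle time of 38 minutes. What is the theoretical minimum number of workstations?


Formula: N_min = ceil(Sum of Task Times / Cycle Time)
N_min = ceil(102 min / 38 min) = ceil(2.6842)
N_min = 3 stations

3


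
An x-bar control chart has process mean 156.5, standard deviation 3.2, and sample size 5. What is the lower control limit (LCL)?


LCL = 156.5 - 3 * 3.2 / sqrt(5)

152.21


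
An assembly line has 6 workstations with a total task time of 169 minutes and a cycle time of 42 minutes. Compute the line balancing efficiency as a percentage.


Formula: Efficiency = Sum of Task Times / (N_stations * CT) * 100
Total station capacity = 6 stations * 42 min = 252 min
Efficiency = 169 / 252 * 100 = 67.1%

67.1%


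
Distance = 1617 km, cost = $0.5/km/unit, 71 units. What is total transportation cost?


TC = dist * cost * units = 1617 * 0.5 * 71 = $57403.50

$57403.50


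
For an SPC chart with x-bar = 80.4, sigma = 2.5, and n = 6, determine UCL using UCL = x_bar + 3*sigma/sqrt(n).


UCL = 80.4 + 3 * 2.5 / sqrt(6)

83.46


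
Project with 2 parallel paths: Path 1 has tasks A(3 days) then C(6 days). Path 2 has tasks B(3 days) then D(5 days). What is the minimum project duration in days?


Path 1 = 3 + 6 = 9 days
Path 2 = 3 + 5 = 8 days
Duration = max(9, 8) = 9 days

9 days


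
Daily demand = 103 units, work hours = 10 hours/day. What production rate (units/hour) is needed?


Formula: Production Rate = Daily Demand / Available Hours
Rate = 103 units/day / 10 hours/day
Rate = 10.3 units/hour

10.3 units/hour


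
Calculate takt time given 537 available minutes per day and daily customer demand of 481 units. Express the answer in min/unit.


Formula: Takt Time = Available Production Time / Customer Demand
Takt = 537 min/day / 481 units/day
Takt = 1.12 min/unit

1.12 min/unit


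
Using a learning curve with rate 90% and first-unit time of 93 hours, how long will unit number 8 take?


Formula: T_n = T_1 * (learning_rate)^(log2(n)) where learning_rate = rate/100
Doublings = log2(8) = 3
T_n = 93 * 0.9^3
T_n = 93 * 0.729 = 67.8 hours

67.8 hours


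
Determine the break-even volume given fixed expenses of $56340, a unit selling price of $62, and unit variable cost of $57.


Formula: BEQ = Fixed Costs / (Price - Variable Cost)
Contribution margin = $62 - $57 = $5/unit
BEQ = ceil($56340 / $5/unit) = ceil(11268.0) = 11268 units

11268 units


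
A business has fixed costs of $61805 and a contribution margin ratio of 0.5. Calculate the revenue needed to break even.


Formula: BER = Fixed Costs / Contribution Margin Ratio
BER = $61805 / 0.5
BER = $123610.00 (to the nearest cent)

$123610.00


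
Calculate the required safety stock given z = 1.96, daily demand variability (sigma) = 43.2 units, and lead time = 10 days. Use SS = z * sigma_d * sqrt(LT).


Formula: SS = z * sigma_d * sqrt(LT)
sqrt(LT) = sqrt(10) = 3.1623
SS = 1.96 * 43.2 * 3.1623
SS = 267.8 units

267.8 units


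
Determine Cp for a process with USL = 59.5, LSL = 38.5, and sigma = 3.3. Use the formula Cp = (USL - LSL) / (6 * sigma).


Cp = (59.5 - 38.5) / (6 * 3.3)

1.06


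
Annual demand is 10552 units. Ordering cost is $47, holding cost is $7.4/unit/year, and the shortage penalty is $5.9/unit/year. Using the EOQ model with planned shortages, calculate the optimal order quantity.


Formula: EOQ* = sqrt(2DS/H) * sqrt((H+P)/P)
Base EOQ = sqrt(2*10552*47/7.4) = 366.11 units
Correction = sqrt((7.4+5.9)/5.9) = 1.50141
EOQ* = 366.11 * 1.50141 = 549.7 units

549.7 units


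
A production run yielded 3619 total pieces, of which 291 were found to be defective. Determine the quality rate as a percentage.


Formula: Quality Rate = Good Pieces / Total Pieces * 100
Good pieces = 3619 - 291 = 3328
QR = 3328 / 3619 * 100 = 92.0%

92.0%


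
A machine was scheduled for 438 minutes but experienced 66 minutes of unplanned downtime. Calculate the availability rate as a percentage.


Formula: Availability = (Planned Time - Downtime) / Planned Time * 100
Uptime = 438 - 66 = 372 min
Availability = 372 / 438 * 100 = 84.9%

84.9%


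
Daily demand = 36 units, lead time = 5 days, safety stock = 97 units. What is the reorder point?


Formula: ROP = (Daily Demand * Lead Time) + Safety Stock
Demand during lead time = 36 * 5 = 180 units
ROP = 180 + 97 = 277 units

277 units


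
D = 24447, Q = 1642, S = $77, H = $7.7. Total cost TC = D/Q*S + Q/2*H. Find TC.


TC = 24447/1642 * 77 + 1642/2 * 7.7

$7468.12


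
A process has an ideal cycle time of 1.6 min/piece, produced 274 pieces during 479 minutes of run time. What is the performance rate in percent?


Formula: Performance = (Ideal CT * Total Count) / Run Time * 100
Ideal output time = 1.6 * 274 = 438.4 min
Performance = 438.4 / 479 * 100 = 91.5%

91.5%


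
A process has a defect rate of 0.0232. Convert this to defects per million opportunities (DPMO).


DPMO = defect_rate * 1000000 = 0.0232 * 1000000

23200


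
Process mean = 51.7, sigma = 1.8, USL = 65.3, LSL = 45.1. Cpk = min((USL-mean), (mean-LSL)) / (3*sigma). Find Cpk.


Cpu = (65.3 - 51.7) / (3 * 1.8) = 2.52
Cpl = (51.7 - 45.1) / (3 * 1.8) = 1.22
Cpk = min(2.52, 1.22) = 1.22

1.22


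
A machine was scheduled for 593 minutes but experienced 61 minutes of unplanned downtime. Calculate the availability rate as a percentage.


Formula: Availability = (Planned Time - Downtime) / Planned Time * 100
Uptime = 593 - 61 = 532 min
Availability = 532 / 593 * 100 = 89.7%

89.7%


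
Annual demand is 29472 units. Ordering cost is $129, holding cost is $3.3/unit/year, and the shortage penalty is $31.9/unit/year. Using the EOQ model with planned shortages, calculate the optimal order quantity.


Formula: EOQ* = sqrt(2DS/H) * sqrt((H+P)/P)
Base EOQ = sqrt(2*29472*129/3.3) = 1517.95 units
Correction = sqrt((3.3+31.9)/31.9) = 1.05045
EOQ* = 1517.95 * 1.05045 = 1594.5 units

1594.5 units


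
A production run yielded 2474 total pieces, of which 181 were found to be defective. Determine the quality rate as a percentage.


Formula: Quality Rate = Good Pieces / Total Pieces * 100
Good pieces = 2474 - 181 = 2293
QR = 2293 / 2474 * 100 = 92.7%

92.7%


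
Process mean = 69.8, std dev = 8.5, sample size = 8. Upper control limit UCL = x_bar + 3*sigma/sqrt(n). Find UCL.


UCL = 69.8 + 3 * 8.5 / sqrt(8)

78.82


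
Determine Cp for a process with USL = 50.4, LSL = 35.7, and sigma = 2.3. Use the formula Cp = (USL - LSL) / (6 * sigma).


Cp = (50.4 - 35.7) / (6 * 2.3)

1.07


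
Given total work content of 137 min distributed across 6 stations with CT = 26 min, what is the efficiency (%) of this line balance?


Formula: Efficiency = Sum of Task Times / (N_stations * CT) * 100
Total station capacity = 6 stations * 26 min = 156 min
Efficiency = 137 / 156 * 100 = 87.8%

87.8%


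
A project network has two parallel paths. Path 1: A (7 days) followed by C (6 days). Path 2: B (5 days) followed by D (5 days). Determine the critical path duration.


Path 1 = 7 + 6 = 13 days
Path 2 = 5 + 5 = 10 days
Duration = max(13, 10) = 13 days

13 days


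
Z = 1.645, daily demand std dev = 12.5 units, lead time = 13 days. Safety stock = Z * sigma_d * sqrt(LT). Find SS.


Formula: SS = z * sigma_d * sqrt(LT)
sqrt(LT) = sqrt(13) = 3.6056
SS = 1.645 * 12.5 * 3.6056
SS = 74.1 units

74.1 units


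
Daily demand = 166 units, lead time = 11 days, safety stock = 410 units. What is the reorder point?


Formula: ROP = (Daily Demand * Lead Time) + Safety Stock
Demand during lead time = 166 * 11 = 1826 units
ROP = 1826 + 410 = 2236 units

2236 units


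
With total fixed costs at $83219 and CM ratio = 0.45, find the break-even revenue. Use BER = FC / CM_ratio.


Formula: BER = Fixed Costs / Contribution Margin Ratio
BER = $83219 / 0.45
BER = $184931.11 (to the nearest cent)

$184931.11


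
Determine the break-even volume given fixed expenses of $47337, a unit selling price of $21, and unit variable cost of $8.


Formula: BEQ = Fixed Costs / (Price - Variable Cost)
Contribution margin = $21 - $8 = $13/unit
BEQ = ceil($47337 / $13/unit) = ceil(3641.31) = 3642 units

3642 units


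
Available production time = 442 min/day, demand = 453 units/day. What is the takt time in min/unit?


Formula: Takt Time = Available Production Time / Customer Demand
Takt = 442 min/day / 453 units/day
Takt = 0.98 min/unit

0.98 min/unit


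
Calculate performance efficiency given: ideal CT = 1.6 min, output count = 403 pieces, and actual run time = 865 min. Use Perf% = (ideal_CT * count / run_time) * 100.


Formula: Performance = (Ideal CT * Total Count) / Run Time * 100
Ideal output time = 1.6 * 403 = 644.8 min
Performance = 644.8 / 865 * 100 = 74.5%

74.5%


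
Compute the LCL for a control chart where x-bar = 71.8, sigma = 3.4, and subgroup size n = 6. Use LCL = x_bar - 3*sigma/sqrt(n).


LCL = 71.8 - 3 * 3.4 / sqrt(6)

67.64


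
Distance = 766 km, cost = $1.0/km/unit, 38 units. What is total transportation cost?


TC = dist * cost * units = 766 * 1.0 * 38 = $29108.00

$29108.00


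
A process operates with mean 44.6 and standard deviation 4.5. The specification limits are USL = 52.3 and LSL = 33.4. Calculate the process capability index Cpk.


Cpu = (52.3 - 44.6) / (3 * 4.5) = 0.57
Cpl = (44.6 - 33.4) / (3 * 4.5) = 0.83
Cpk = min(0.57, 0.83) = 0.57

0.57


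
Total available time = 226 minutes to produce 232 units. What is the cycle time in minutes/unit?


Formula: CT = Available Time / Number of Units
CT = 226 min / 232 units
CT = 0.97 min/unit

0.97 min/unit


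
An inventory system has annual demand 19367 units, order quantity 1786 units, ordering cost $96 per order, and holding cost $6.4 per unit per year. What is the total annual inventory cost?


TC = 19367/1786 * 96 + 1786/2 * 6.4

$6756.20


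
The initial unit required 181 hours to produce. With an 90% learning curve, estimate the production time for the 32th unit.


Formula: T_n = T_1 * (learning_rate)^(log2(n)) where learning_rate = rate/100
Doublings = log2(32) = 5
T_n = 181 * 0.9^5
T_n = 181 * 0.5905 = 106.9 hours

106.9 hours


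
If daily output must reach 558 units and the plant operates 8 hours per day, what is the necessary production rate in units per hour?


Formula: Production Rate = Daily Demand / Available Hours
Rate = 558 units/day / 8 hours/day
Rate = 69.8 units/hour

69.8 units/hour


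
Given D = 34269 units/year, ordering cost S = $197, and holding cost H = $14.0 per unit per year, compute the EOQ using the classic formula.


Formula: EOQ = sqrt(2 * D * S / H)
Numerator: 2 * 34269 * 197 = 13501986
2DS/H = 13501986 / 14.0 = 964427.6
EOQ = sqrt(964427.6) = 982.1 units

982.1 units


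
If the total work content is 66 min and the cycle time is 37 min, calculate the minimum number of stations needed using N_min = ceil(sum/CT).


Formula: N_min = ceil(Sum of Task Times / Cycle Time)
N_min = ceil(66 min / 37 min) = ceil(1.7838)
N_min = 2 stations

2


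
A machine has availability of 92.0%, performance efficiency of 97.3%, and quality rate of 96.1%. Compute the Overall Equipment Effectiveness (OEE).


Formula: OEE = Availability * Performance * Quality / 10000
A * P = 92.0% * 97.3% / 100 = 89.52%
OEE = 89.52% * 96.1% / 100 = 86.0%

86.0%


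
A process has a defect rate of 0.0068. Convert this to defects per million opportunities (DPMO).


DPMO = defect_rate * 1000000 = 0.0068 * 1000000

6800


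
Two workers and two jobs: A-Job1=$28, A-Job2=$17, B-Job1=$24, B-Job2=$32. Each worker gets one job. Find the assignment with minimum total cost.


Option 1: A->1 + B->2 = $28 + $32 = $60
Option 2: A->2 + B->1 = $17 + $24 = $41
Min cost = min($60, $41) = $41

$41


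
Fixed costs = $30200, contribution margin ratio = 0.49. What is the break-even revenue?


Formula: BER = Fixed Costs / Contribution Margin Ratio
BER = $30200 / 0.49
BER = $61632.65 (to the nearest cent)

$61632.65


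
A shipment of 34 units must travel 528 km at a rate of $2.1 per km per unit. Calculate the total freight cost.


TC = dist * cost * units = 528 * 2.1 * 34 = $37699.20

$37699.20


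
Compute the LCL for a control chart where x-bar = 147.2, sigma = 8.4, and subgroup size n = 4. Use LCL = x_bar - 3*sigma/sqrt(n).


LCL = 147.2 - 3 * 8.4 / sqrt(4)

134.6


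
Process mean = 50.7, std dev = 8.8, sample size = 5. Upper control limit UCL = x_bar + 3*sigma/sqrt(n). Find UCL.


UCL = 50.7 + 3 * 8.8 / sqrt(5)

62.51


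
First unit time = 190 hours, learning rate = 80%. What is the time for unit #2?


Formula: T_n = T_1 * (learning_rate)^(log2(n)) where learning_rate = rate/100
Doublings = log2(2) = 1
T_n = 190 * 0.8^1
T_n = 190 * 0.8 = 152.0 hours

152.0 hours


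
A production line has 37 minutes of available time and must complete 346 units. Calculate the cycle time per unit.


Formula: CT = Available Time / Number of Units
CT = 37 min / 346 units
CT = 0.11 min/unit

0.11 min/unit


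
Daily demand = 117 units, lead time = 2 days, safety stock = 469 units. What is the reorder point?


Formula: ROP = (Daily Demand * Lead Time) + Safety Stock
Demand during lead time = 117 * 2 = 234 units
ROP = 234 + 469 = 703 units

703 units


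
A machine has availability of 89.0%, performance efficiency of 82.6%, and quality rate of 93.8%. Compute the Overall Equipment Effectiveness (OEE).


Formula: OEE = Availability * Performance * Quality / 10000
A * P = 89.0% * 82.6% / 100 = 73.51%
OEE = 73.51% * 93.8% / 100 = 69.0%

69.0%


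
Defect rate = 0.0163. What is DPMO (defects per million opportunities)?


DPMO = defect_rate * 1000000 = 0.0163 * 1000000

16300


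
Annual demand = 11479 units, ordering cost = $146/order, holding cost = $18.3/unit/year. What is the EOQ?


Formula: EOQ = sqrt(2 * D * S / H)
Numerator: 2 * 11479 * 146 = 3351868
2DS/H = 3351868 / 18.3 = 183162.2
EOQ = sqrt(183162.2) = 428.0 units

428.0 units


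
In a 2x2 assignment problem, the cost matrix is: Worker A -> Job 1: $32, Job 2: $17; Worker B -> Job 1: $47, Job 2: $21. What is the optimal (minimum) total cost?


Option 1: A->1 + B->2 = $32 + $21 = $53
Option 2: A->2 + B->1 = $17 + $47 = $64
Min cost = min($53, $64) = $53

$53


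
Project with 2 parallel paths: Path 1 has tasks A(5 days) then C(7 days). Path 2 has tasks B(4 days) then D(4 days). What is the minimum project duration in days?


Path 1 = 5 + 7 = 12 days
Path 2 = 4 + 4 = 8 days
Duration = max(12, 8) = 12 days

12 days


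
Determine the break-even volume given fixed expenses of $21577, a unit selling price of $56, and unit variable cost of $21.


Formula: BEQ = Fixed Costs / (Price - Variable Cost)
Contribution margin = $56 - $21 = $35/unit
BEQ = ceil($21577 / $35/unit) = ceil(616.49) = 617 units

617 units


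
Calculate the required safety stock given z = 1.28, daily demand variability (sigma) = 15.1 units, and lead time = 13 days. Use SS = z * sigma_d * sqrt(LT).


Formula: SS = z * sigma_d * sqrt(LT)
sqrt(LT) = sqrt(13) = 3.6056
SS = 1.28 * 15.1 * 3.6056
SS = 69.7 units

69.7 units


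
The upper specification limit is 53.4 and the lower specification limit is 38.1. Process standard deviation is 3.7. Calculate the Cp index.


Cp = (53.4 - 38.1) / (6 * 3.7)

0.69


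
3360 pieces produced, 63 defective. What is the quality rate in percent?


Formula: Quality Rate = Good Pieces / Total Pieces * 100
Good pieces = 3360 - 63 = 3297
QR = 3297 / 3360 * 100 = 98.1%

98.1%


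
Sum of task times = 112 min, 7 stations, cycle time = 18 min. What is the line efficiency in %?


Formula: Efficiency = Sum of Task Times / (N_stations * CT) * 100
Total station capacity = 7 stations * 18 min = 126 min
Efficiency = 112 / 126 * 100 = 88.9%

88.9%


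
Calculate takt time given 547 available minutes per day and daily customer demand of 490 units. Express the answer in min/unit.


Formula: Takt Time = Available Production Time / Customer Demand
Takt = 547 min/day / 490 units/day
Takt = 1.12 min/unit

1.12 min/unit


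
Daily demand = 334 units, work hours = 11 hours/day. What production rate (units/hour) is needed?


Formula: Production Rate = Daily Demand / Available Hours
Rate = 334 units/day / 11 hours/day
Rate = 30.4 units/hour

30.4 units/hour


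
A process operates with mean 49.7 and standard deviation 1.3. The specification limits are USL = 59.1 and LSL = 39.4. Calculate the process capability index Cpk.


Cpu = (59.1 - 49.7) / (3 * 1.3) = 2.41
Cpl = (49.7 - 39.4) / (3 * 1.3) = 2.64
Cpk = min(2.41, 2.64) = 2.41

2.41


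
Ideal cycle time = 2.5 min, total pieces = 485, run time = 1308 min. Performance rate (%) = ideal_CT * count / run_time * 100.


Formula: Performance = (Ideal CT * Total Count) / Run Time * 100
Ideal output time = 2.5 * 485 = 1212.5 min
Performance = 1212.5 / 1308 * 100 = 92.7%

92.7%


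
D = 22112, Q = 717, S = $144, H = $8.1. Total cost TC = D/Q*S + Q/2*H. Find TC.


TC = 22112/717 * 144 + 717/2 * 8.1

$7344.75


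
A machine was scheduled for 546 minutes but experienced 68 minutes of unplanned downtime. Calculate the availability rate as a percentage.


Formula: Availability = (Planned Time - Downtime) / Planned Time * 100
Uptime = 546 - 68 = 478 min
Availability = 478 / 546 * 100 = 87.5%

87.5%


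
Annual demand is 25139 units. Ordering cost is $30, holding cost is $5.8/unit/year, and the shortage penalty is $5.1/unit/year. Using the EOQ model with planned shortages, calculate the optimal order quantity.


Formula: EOQ* = sqrt(2DS/H) * sqrt((H+P)/P)
Base EOQ = sqrt(2*25139*30/5.8) = 509.96 units
Correction = sqrt((5.8+5.1)/5.1) = 1.46194
EOQ* = 509.96 * 1.46194 = 745.5 units

745.5 units


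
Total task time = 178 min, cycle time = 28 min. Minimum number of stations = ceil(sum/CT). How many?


Formula: N_min = ceil(Sum of Task Times / Cycle Time)
N_min = ceil(178 min / 28 min) = ceil(6.3571)
N_min = 7 stations

7


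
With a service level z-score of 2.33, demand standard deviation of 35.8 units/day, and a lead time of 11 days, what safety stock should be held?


Formula: SS = z * sigma_d * sqrt(LT)
sqrt(LT) = sqrt(11) = 3.3166
SS = 2.33 * 35.8 * 3.3166
SS = 276.7 units

276.7 units


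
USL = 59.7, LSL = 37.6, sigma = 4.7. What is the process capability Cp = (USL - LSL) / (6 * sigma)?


Cp = (59.7 - 37.6) / (6 * 4.7)

0.78


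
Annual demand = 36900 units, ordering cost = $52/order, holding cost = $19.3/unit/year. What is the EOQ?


Formula: EOQ = sqrt(2 * D * S / H)
Numerator: 2 * 36900 * 52 = 3837600
2DS/H = 3837600 / 19.3 = 198839.4
EOQ = sqrt(198839.4) = 445.9 units

445.9 units


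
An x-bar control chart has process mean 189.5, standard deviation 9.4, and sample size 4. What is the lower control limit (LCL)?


LCL = 189.5 - 3 * 9.4 / sqrt(4)

175.4


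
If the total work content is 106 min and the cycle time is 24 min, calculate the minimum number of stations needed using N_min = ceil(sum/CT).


Formula: N_min = ceil(Sum of Task Times / Cycle Time)
N_min = ceil(106 min / 24 min) = ceil(4.4167)
N_min = 5 stations

5


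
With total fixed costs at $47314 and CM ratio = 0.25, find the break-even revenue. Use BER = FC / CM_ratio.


Formula: BER = Fixed Costs / Contribution Margin Ratio
BER = $47314 / 0.25
BER = $189256.00 (to the nearest cent)

$189256.00


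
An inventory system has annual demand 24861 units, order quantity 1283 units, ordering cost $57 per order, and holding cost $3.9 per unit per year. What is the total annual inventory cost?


TC = 24861/1283 * 57 + 1283/2 * 3.9

$3606.35


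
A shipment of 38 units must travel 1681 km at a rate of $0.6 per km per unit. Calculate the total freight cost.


TC = dist * cost * units = 1681 * 0.6 * 38 = $38326.80

$38326.80


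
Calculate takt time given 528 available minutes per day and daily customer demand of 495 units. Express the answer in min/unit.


Formula: Takt Time = Available Production Time / Customer Demand
Takt = 528 min/day / 495 units/day
Takt = 1.07 min/unit

1.07 min/unit


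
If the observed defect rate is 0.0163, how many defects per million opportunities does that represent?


DPMO = defect_rate * 1000000 = 0.0163 * 1000000

16300


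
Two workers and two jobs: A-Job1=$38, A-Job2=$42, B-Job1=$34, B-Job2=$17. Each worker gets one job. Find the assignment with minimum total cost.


Option 1: A->1 + B->2 = $38 + $17 = $55
Option 2: A->2 + B->1 = $42 + $34 = $76
Min cost = min($55, $76) = $55

$55


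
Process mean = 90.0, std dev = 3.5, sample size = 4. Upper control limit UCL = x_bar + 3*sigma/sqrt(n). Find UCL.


UCL = 90.0 + 3 * 3.5 / sqrt(4)

95.25


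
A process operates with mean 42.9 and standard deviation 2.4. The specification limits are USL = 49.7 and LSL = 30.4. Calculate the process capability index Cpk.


Cpu = (49.7 - 42.9) / (3 * 2.4) = 0.94
Cpl = (42.9 - 30.4) / (3 * 2.4) = 1.74
Cpk = min(0.94, 1.74) = 0.94

0.94


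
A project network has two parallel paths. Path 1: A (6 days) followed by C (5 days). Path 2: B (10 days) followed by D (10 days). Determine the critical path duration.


Path 1 = 6 + 5 = 11 days
Path 2 = 10 + 10 = 20 days
Duration = max(11, 20) = 20 days

20 days


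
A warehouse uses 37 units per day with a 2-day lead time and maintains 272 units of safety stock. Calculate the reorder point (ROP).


Formula: ROP = (Daily Demand * Lead Time) + Safety Stock
Demand during lead time = 37 * 2 = 74 units
ROP = 74 + 272 = 346 units

346 units


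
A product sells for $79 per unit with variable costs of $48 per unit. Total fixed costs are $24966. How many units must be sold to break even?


Formula: BEQ = Fixed Costs / (Price - Variable Cost)
Contribution margin = $79 - $48 = $31/unit
BEQ = ceil($24966 / $31/unit) = ceil(805.35) = 806 units

806 units


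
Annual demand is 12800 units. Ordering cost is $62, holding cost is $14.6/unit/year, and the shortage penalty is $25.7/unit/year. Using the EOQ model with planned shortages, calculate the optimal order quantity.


Formula: EOQ* = sqrt(2DS/H) * sqrt((H+P)/P)
Base EOQ = sqrt(2*12800*62/14.6) = 329.72 units
Correction = sqrt((14.6+25.7)/25.7) = 1.25224
EOQ* = 329.72 * 1.25224 = 412.9 units

412.9 units


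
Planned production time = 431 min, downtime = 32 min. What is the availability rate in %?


Formula: Availability = (Planned Time - Downtime) / Planned Time * 100
Uptime = 431 - 32 = 399 min
Availability = 399 / 431 * 100 = 92.6%

92.6%


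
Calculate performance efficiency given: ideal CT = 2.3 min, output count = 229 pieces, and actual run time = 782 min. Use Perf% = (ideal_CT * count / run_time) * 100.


Formula: Performance = (Ideal CT * Total Count) / Run Time * 100
Ideal output time = 2.3 * 229 = 526.7 min
Performance = 526.7 / 782 * 100 = 67.4%

67.4%


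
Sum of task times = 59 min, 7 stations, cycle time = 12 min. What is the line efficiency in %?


Formula: Efficiency = Sum of Task Times / (N_stations * CT) * 100
Total station capacity = 7 stations * 12 min = 84 min
Efficiency = 59 / 84 * 100 = 70.2%

70.2%


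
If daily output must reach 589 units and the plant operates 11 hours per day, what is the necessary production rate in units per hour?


Formula: Production Rate = Daily Demand / Available Hours
Rate = 589 units/day / 11 hours/day
Rate = 53.5 units/hour

53.5 units/hour


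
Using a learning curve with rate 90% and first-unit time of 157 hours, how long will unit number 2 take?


Formula: T_n = T_1 * (learning_rate)^(log2(n)) where learning_rate = rate/100
Doublings = log2(2) = 1
T_n = 157 * 0.9^1
T_n = 157 * 0.9 = 141.3 hours

141.3 hours


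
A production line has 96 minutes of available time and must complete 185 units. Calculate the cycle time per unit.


Formula: CT = Available Time / Number of Units
CT = 96 min / 185 units
CT = 0.52 min/unit

0.52 min/unit


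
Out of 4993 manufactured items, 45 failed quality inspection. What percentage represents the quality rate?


Formula: Quality Rate = Good Pieces / Total Pieces * 100
Good pieces = 4993 - 45 = 4948
QR = 4948 / 4993 * 100 = 99.1%

99.1%


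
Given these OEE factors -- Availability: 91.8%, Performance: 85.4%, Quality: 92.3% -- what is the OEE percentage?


Formula: OEE = Availability * Performance * Quality / 10000
A * P = 91.8% * 85.4% / 100 = 78.4%
OEE = 78.4% * 92.3% / 100 = 72.4%

72.4%


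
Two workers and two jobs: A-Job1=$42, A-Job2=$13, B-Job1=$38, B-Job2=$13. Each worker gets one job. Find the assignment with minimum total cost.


Option 1: A->1 + B->2 = $42 + $13 = $55
Option 2: A->2 + B->1 = $13 + $38 = $51
Min cost = min($55, $51) = $51

$51


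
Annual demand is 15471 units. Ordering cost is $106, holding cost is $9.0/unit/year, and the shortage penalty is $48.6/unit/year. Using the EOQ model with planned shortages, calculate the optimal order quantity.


Formula: EOQ* = sqrt(2DS/H) * sqrt((H+P)/P)
Base EOQ = sqrt(2*15471*106/9.0) = 603.68 units
Correction = sqrt((9.0+48.6)/48.6) = 1.08866
EOQ* = 603.68 * 1.08866 = 657.2 units

657.2 units


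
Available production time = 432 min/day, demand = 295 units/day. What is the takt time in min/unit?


Formula: Takt Time = Available Production Time / Customer Demand
Takt = 432 min/day / 295 units/day
Takt = 1.46 min/unit

1.46 min/unit


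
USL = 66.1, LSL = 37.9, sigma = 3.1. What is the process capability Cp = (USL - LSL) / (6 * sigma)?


Cp = (66.1 - 37.9) / (6 * 3.1)

1.52


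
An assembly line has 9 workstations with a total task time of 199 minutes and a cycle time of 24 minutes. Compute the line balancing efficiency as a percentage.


Formula: Efficiency = Sum of Task Times / (N_stations * CT) * 100
Total station capacity = 9 stations * 24 min = 216 min
Efficiency = 199 / 216 * 100 = 92.1%

92.1%


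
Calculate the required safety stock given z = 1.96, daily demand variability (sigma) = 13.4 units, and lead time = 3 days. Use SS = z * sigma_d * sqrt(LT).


Formula: SS = z * sigma_d * sqrt(LT)
sqrt(LT) = sqrt(3) = 1.7321
SS = 1.96 * 13.4 * 1.7321
SS = 45.5 units

45.5 units


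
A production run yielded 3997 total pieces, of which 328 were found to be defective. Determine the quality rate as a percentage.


Formula: Quality Rate = Good Pieces / Total Pieces * 100
Good pieces = 3997 - 328 = 3669
QR = 3669 / 3997 * 100 = 91.8%

91.8%


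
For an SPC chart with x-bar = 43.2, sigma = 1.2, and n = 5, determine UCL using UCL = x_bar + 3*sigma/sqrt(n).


UCL = 43.2 + 3 * 1.2 / sqrt(5)

44.81


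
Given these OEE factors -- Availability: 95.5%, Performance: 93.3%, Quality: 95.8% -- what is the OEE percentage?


Formula: OEE = Availability * Performance * Quality / 10000
A * P = 95.5% * 93.3% / 100 = 89.1%
OEE = 89.1% * 95.8% / 100 = 85.4%

85.4%


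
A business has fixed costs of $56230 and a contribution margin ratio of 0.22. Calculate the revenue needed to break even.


Formula: BER = Fixed Costs / Contribution Margin Ratio
BER = $56230 / 0.22
BER = $255590.91 (to the nearest cent)

$255590.91


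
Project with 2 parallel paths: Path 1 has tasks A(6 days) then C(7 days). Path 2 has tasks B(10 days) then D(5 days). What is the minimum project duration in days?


Path 1 = 6 + 7 = 13 days
Path 2 = 10 + 5 = 15 days
Duration = max(13, 15) = 15 days

15 days


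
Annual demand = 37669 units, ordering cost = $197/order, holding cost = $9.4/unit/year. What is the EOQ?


Formula: EOQ = sqrt(2 * D * S / H)
Numerator: 2 * 37669 * 197 = 14841586
2DS/H = 14841586 / 9.4 = 1578892.1
EOQ = sqrt(1578892.1) = 1256.5 units

1256.5 units


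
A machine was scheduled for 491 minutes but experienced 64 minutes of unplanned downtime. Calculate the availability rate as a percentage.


Formula: Availability = (Planned Time - Downtime) / Planned Time * 100
Uptime = 491 - 64 = 427 min
Availability = 427 / 491 * 100 = 87.0%

87.0%


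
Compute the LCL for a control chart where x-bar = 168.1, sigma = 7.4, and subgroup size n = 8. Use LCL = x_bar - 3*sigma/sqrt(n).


LCL = 168.1 - 3 * 7.4 / sqrt(8)

160.25


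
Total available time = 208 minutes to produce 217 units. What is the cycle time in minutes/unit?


Formula: CT = Available Time / Number of Units
CT = 208 min / 217 units
CT = 0.96 min/unit

0.96 min/unit


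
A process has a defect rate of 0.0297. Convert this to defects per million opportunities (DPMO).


DPMO = defect_rate * 1000000 = 0.0297 * 1000000

29700


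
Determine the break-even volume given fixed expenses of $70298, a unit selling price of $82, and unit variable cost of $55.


Formula: BEQ = Fixed Costs / (Price - Variable Cost)
Contribution margin = $82 - $55 = $27/unit
BEQ = ceil($70298 / $27/unit) = ceil(2603.63) = 2604 units

2604 units


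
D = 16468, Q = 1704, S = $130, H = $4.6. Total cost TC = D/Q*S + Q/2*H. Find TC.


TC = 16468/1704 * 130 + 1704/2 * 4.6

$5175.56


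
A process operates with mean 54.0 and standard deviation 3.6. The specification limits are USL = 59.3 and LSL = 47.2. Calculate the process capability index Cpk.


Cpu = (59.3 - 54.0) / (3 * 3.6) = 0.49
Cpl = (54.0 - 47.2) / (3 * 3.6) = 0.63
Cpk = min(0.49, 0.63) = 0.49

0.49


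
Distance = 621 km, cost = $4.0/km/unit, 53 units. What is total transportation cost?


TC = dist * cost * units = 621 * 4.0 * 53 = $131652.00

$131652.00


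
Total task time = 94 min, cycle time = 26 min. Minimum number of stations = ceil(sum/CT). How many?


Formula: N_min = ceil(Sum of Task Times / Cycle Time)
N_min = ceil(94 min / 26 min) = ceil(3.6154)
N_min = 4 stations

4


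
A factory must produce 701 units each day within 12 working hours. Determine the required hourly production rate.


Formula: Production Rate = Daily Demand / Available Hours
Rate = 701 units/day / 12 hours/day
Rate = 58.4 units/hour

58.4 units/hour


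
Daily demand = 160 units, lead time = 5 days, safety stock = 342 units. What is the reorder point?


Formula: ROP = (Daily Demand * Lead Time) + Safety Stock
Demand during lead time = 160 * 5 = 800 units
ROP = 800 + 342 = 1142 units

1142 units


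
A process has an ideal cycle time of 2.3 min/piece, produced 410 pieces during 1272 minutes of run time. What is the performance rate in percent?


Formula: Performance = (Ideal CT * Total Count) / Run Time * 100
Ideal output time = 2.3 * 410 = 943.0 min
Performance = 943.0 / 1272 * 100 = 74.1%

74.1%


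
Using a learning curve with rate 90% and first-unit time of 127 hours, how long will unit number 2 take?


Formula: T_n = T_1 * (learning_rate)^(log2(n)) where learning_rate = rate/100
Doublings = log2(2) = 1
T_n = 127 * 0.9^1
T_n = 127 * 0.9 = 114.3 hours

114.3 hours


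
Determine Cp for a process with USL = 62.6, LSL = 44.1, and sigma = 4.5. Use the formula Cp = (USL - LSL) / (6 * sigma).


Cp = (62.6 - 44.1) / (6 * 4.5)

0.69


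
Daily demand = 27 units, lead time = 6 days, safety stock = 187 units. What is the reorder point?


Formula: ROP = (Daily Demand * Lead Time) + Safety Stock
Demand during lead time = 27 * 6 = 162 units
ROP = 162 + 187 = 349 units

349 units


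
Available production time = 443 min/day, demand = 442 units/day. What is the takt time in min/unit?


Formula: Takt Time = Available Production Time / Customer Demand
Takt = 443 min/day / 442 units/day
Takt = 1.0 min/unit

1.0 min/unit


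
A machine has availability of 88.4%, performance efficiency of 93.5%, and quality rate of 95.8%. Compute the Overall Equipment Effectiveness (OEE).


Formula: OEE = Availability * Performance * Quality / 10000
A * P = 88.4% * 93.5% / 100 = 82.65%
OEE = 82.65% * 95.8% / 100 = 79.2%

79.2%


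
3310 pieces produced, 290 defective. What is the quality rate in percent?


Formula: Quality Rate = Good Pieces / Total Pieces * 100
Good pieces = 3310 - 290 = 3020
QR = 3020 / 3310 * 100 = 91.2%

91.2%


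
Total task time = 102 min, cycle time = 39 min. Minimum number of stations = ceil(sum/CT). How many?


Formula: N_min = ceil(Sum of Task Times / Cycle Time)
N_min = ceil(102 min / 39 min) = ceil(2.6154)
N_min = 3 stations

3


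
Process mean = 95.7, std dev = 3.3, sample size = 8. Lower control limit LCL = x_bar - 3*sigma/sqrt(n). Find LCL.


LCL = 95.7 - 3 * 3.3 / sqrt(8)

92.2


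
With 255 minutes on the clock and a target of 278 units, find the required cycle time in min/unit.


Formula: CT = Available Time / Number of Units
CT = 255 min / 278 units
CT = 0.92 min/unit

0.92 min/unit


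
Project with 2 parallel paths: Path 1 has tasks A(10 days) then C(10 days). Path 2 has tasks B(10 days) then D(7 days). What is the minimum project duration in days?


Path 1 = 10 + 10 = 20 days
Path 2 = 10 + 7 = 17 days
Duration = max(20, 17) = 20 days

20 days


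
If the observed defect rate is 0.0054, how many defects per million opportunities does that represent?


DPMO = defect_rate * 1000000 = 0.0054 * 1000000

5400


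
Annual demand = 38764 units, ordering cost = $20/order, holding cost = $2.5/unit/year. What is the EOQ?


Formula: EOQ = sqrt(2 * D * S / H)
Numerator: 2 * 38764 * 20 = 1550560
2DS/H = 1550560 / 2.5 = 620224.0
EOQ = sqrt(620224.0) = 787.5 units

787.5 units


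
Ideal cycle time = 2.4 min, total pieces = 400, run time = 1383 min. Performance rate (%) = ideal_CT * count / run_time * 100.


Formula: Performance = (Ideal CT * Total Count) / Run Time * 100
Ideal output time = 2.4 * 400 = 960.0 min
Performance = 960.0 / 1383 * 100 = 69.4%

69.4%


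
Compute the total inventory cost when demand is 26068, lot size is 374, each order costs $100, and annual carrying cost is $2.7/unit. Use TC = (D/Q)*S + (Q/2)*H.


TC = 26068/374 * 100 + 374/2 * 2.7

$7474.95


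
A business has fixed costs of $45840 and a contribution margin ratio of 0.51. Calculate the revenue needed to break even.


Formula: BER = Fixed Costs / Contribution Margin Ratio
BER = $45840 / 0.51
BER = $89882.35 (to the nearest cent)

$89882.35


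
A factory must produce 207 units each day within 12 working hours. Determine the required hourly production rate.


Formula: Production Rate = Daily Demand / Available Hours
Rate = 207 units/day / 12 hours/day
Rate = 17.3 units/hour

17.3 units/hour


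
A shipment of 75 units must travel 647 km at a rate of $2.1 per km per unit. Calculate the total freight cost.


TC = dist * cost * units = 647 * 2.1 * 75 = $101902.50

$101902.50


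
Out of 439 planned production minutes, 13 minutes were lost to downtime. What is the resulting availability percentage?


Formula: Availability = (Planned Time - Downtime) / Planned Time * 100
Uptime = 439 - 13 = 426 min
Availability = 426 / 439 * 100 = 97.0%

97.0%


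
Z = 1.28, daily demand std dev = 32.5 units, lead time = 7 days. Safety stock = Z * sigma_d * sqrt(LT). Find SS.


Formula: SS = z * sigma_d * sqrt(LT)
sqrt(LT) = sqrt(7) = 2.6458
SS = 1.28 * 32.5 * 2.6458
SS = 110.1 units

110.1 units
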